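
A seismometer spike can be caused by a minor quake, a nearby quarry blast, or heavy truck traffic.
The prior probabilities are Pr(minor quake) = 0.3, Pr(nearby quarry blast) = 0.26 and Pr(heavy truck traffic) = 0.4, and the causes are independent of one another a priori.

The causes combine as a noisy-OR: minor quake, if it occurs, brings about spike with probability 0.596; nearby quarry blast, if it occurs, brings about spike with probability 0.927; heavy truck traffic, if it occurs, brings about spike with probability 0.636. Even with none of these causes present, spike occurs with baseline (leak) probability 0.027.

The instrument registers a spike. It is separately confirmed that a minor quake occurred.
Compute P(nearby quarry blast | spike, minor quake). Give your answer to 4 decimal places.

P(nearby quarry blast | spike, minor quake) ≈ 0.3272

Under noisy-OR, P(spike | causes) = 1 − (1−0.027)·∏(1−qᵢ) over the active causes.
By total probability over the 4 (nearby quarry blast, heavy truck traffic) configurations:
  P(spike | minor quake) = 0.606908×0.74×0.6 + 0.856915×0.74×0.4 + 0.971304×0.26×0.6 + 0.989555×0.26×0.4
        = 0.269467 + 0.253647 + 0.151523 + 0.102914 = 0.777551
Configurations with nearby quarry blast contribute 0.254437, so
  P(nearby quarry blast | spike, minor quake) = 0.254437 / 0.777551 ≈ 0.3272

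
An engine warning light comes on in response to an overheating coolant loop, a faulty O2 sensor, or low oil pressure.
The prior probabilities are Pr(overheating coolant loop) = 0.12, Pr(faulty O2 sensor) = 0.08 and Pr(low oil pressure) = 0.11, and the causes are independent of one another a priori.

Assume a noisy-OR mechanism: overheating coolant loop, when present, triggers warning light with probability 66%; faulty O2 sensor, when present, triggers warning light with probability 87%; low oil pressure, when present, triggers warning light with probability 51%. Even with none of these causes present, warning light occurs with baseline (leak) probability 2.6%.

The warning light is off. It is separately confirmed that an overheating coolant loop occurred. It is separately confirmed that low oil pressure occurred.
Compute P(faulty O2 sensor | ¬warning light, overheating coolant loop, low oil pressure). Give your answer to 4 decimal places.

Under noisy-OR, P(warning light | causes) = 1 − (1−0.026)·∏(1−qᵢ) over the active causes.
Sum P(¬warning light|·) weighted by the priors over both values of faulty O2 sensor:
  P(¬warning light | overheating coolant loop, low oil pressure) = 0.162268×0.92 + 0.021095×0.08
        = 0.149287 + 0.001688 = 0.150975
Keeping only the faulty O2 sensor-present terms gives 0.001688, so
  P(faulty O2 sensor | ¬warning light, overheating coolant loop, low oil pressure) = 0.001688 / 0.150975 ≈ 0.0112

P(faulty O2 sensor | ¬warning light, overheating coolant loop, low oil pressure) ≈ 0.0112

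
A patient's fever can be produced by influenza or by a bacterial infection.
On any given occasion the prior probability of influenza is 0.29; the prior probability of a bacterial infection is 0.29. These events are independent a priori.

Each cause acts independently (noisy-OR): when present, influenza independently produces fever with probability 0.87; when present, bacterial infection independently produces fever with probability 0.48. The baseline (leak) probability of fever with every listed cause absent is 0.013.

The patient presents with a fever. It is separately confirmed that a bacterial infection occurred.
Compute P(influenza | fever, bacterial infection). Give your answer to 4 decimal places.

P(influenza | fever, bacterial infection) ≈ 0.4392

Under noisy-OR, P(fever | causes) = 1 − (1−0.013)·∏(1−qᵢ) over the active causes.
Enumerate both values of influenza and weight by the priors:
  P(fever | bacterial infection) = 0.48676*0.71 + 0.933279*0.29
        = 0.345600 + 0.270651 = 0.616251
The terms with influenza present sum to 0.270651, so
  P(influenza | fever, bacterial infection) = 0.270651 / 0.616251 ≈ 0.4392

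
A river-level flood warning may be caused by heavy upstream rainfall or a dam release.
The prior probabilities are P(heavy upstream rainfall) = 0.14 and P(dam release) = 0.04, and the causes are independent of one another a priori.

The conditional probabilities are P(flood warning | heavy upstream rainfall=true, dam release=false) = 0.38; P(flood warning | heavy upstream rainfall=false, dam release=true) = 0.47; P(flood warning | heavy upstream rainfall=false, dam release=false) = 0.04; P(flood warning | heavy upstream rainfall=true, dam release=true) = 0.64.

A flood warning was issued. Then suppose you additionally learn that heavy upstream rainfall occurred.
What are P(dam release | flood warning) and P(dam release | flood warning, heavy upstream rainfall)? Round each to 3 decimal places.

P(flood warning) = 0.04×0.86×0.96 + 0.47×0.86×0.04 + 0.38×0.14×0.96 + 0.64×0.14×0.04 = 0.033024 + 0.016168 + 0.051072 + 0.003584 = 0.103848
Restricting to configurations with dam release present: 0.016168 + 0.003584 = 0.019752.
So P(dam release | flood warning) = 0.019752/0.103848 ≈ 0.190.

With the extra evidence:
P(flood warning | heavy upstream rainfall) = 0.38*0.96 + 0.64*0.04 = 0.364800 + 0.025600 = 0.390400
The dam release-present share is 0.64*0.04 = 0.025600.
P(dam release | flood warning, heavy upstream rainfall) = 0.025600 / 0.390400 ≈ 0.066
This is intercausal reasoning (explaining away): once heavy upstream rainfall accounts for the flood warning, dam release becomes less likely.

P(dam release | flood warning) ≈ 0.190; P(dam release | flood warning, heavy upstream rainfall) ≈ 0.066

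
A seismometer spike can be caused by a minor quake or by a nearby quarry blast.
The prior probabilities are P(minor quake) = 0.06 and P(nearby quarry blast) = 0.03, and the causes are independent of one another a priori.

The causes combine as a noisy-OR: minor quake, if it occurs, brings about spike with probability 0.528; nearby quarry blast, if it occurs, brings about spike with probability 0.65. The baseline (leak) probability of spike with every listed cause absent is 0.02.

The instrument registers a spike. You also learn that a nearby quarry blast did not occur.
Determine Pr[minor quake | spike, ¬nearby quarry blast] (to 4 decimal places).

Pr[minor quake | spike, ¬nearby quarry blast] ≈ 0.6317

Under noisy-OR, P(spike | causes) = 1 − (1−0.02)·∏(1−qᵢ) over the active causes.
P(spike | ¬nearby quarry blast) = 0.02*0.94 + 0.53744*0.06 = 0.018800 + 0.032246 = 0.051046
The minor quake-present share is 0.53744*0.06 = 0.032246.
Hence the posterior is 0.032246/0.051046 ≈ 0.6317.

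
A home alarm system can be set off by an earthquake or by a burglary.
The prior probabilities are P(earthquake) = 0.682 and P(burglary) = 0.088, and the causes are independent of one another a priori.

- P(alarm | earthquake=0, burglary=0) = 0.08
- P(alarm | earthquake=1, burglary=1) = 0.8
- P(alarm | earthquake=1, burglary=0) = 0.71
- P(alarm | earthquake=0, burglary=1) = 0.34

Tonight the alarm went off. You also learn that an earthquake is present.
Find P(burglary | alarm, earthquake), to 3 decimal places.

P(alarm | earthquake) = 0.71×0.912 + 0.8×0.088 = 0.647520 + 0.070400 = 0.717920
Of this, 0.070400 comes from 0.8×0.088 (the burglary=true cases).
P(burglary | alarm, earthquake) = 0.070400 / 0.717920 ≈ 0.098

P(burglary | alarm, earthquake) ≈ 0.098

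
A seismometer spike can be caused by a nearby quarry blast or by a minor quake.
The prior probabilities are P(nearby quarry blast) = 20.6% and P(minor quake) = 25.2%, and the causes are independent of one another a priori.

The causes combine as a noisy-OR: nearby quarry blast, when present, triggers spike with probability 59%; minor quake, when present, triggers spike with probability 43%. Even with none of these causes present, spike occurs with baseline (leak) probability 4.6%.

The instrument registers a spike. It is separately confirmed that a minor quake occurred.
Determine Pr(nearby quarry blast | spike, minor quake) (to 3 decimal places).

Under noisy-OR, P(spike | causes) = 1 − (1−0.046)·∏(1−qᵢ) over the active causes.
For the numerator, keep only nearby quarry blast=true terms: 0.77705×0.206 = 0.160072
Normalizer over all consistent configurations: 0.45622×0.794 + 0.77705×0.206 = 0.522311
Posterior = 0.160072 / 0.522311 ≈ 0.306

Pr(nearby quarry blast | spike, minor quake) ≈ 0.306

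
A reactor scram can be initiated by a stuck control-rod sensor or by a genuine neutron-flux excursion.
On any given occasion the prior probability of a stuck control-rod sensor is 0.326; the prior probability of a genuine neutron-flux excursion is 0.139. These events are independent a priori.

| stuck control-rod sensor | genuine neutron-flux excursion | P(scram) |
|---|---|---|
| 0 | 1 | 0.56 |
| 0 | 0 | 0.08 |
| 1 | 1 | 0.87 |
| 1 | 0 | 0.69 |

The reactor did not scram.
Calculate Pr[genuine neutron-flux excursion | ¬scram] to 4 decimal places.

By total probability over the 4 (stuck control-rod sensor, genuine neutron-flux excursion) configurations:
  P(¬scram) = 0.92·0.674·0.861 + 0.44·0.674·0.139 + 0.31·0.326·0.861 + 0.13·0.326·0.139
        = 0.533889 + 0.041222 + 0.087013 + 0.005891 = 0.668015
The terms with genuine neutron-flux excursion present sum to 0.047113, so
  P(genuine neutron-flux excursion | ¬scram) = 0.047113 / 0.668015 ≈ 0.0705

Pr[genuine neutron-flux excursion | ¬scram] ≈ 0.0705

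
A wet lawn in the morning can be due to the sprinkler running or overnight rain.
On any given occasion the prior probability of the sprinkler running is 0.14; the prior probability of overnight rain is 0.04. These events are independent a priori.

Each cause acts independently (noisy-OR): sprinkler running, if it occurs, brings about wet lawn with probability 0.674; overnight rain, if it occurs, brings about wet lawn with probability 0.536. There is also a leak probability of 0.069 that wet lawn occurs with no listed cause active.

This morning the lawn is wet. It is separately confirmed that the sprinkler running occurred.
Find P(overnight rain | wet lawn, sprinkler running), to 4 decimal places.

P(overnight rain | wet lawn, sprinkler running) ≈ 0.0489

Under noisy-OR, P(wet lawn | causes) = 1 − (1−0.069)·∏(1−qᵢ) over the active causes.
Enumerate both values of overnight rain and weight by the priors:
  P(wet lawn | sprinkler running) = 0.696494×0.96 + 0.859173×0.04
        = 0.668634 + 0.034367 = 0.703001
Configurations with overnight rain contribute 0.034367, so
  P(overnight rain | wet lawn, sprinkler running) = 0.034367 / 0.703001 ≈ 0.0489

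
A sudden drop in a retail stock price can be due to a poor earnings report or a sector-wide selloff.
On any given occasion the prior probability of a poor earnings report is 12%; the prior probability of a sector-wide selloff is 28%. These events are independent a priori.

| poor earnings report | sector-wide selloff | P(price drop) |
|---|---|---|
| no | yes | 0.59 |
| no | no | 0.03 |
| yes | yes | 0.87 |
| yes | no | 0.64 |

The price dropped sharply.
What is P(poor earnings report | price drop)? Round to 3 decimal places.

P(poor earnings report | price drop) ≈ 0.340

Sum P(price drop|·) weighted by the priors over the 4 (poor earnings report, sector-wide selloff) configurations:
  P(price drop) = 0.03*0.88*0.72 + 0.59*0.88*0.28 + 0.64*0.12*0.72 + 0.87*0.12*0.28
        = 0.019008 + 0.145376 + 0.055296 + 0.029232 = 0.248912
The terms with poor earnings report present sum to 0.084528, so
  P(poor earnings report | price drop) = 0.084528 / 0.248912 ≈ 0.340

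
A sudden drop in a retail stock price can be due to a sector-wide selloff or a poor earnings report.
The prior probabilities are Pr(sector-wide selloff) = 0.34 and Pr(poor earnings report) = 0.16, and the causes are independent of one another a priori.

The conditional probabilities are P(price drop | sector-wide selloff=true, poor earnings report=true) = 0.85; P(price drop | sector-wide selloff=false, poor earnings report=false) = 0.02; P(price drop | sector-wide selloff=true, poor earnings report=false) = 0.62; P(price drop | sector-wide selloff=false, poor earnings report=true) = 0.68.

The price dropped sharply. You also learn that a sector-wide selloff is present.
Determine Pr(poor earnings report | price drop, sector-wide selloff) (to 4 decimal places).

Pr(poor earnings report | price drop, sector-wide selloff) ≈ 0.2071

Weight on poor earnings report=true, given the evidence: 0.85·0.16 = 0.136000
The normalizing constant is 0.62·0.84 + 0.85·0.16 = 0.656800
Posterior = 0.136000 / 0.656800 ≈ 0.2071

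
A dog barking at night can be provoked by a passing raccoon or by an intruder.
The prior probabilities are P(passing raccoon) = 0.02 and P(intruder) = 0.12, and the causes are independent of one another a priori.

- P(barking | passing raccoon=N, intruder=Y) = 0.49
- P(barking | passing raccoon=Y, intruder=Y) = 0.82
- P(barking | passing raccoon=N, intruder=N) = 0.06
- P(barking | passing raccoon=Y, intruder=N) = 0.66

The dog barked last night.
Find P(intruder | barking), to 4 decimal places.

P(intruder | barking) ≈ 0.4847

P(barking) = 0.06*0.98*0.88 + 0.49*0.98*0.12 + 0.66*0.02*0.88 + 0.82*0.02*0.12 = 0.051744 + 0.057624 + 0.011616 + 0.001968 = 0.122952
Restricting to configurations with intruder present: 0.057624 + 0.001968 = 0.059592.
So P(intruder | barking) = 0.059592/0.122952 ≈ 0.4847.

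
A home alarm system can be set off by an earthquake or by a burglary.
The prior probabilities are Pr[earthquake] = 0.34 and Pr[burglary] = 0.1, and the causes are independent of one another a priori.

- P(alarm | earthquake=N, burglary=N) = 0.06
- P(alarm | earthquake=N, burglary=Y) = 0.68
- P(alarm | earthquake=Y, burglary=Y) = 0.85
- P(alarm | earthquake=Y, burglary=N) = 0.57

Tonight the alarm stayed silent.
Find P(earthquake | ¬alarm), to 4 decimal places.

Enumerate the 4 (earthquake, burglary) configurations and weight by the priors:
  P(¬alarm) = 0.94×0.66×0.9 + 0.32×0.66×0.1 + 0.43×0.34×0.9 + 0.15×0.34×0.1
        = 0.558360 + 0.021120 + 0.131580 + 0.005100 = 0.716160
The terms with earthquake present sum to 0.136680, so
  P(earthquake | ¬alarm) = 0.136680 / 0.716160 ≈ 0.1909

P(earthquake | ¬alarm) ≈ 0.1909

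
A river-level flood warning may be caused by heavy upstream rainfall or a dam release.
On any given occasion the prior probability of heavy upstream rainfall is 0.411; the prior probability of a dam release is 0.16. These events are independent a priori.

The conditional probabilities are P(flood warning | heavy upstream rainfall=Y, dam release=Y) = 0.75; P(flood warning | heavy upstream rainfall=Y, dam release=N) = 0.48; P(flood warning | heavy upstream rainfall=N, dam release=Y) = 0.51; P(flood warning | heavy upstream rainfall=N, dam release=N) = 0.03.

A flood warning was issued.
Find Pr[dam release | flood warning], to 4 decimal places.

Enumerate the 4 (heavy upstream rainfall, dam release) configurations and weight by the priors:
  P(flood warning) = 0.03·0.589·0.84 + 0.51·0.589·0.16 + 0.48·0.411·0.84 + 0.75·0.411·0.16
        = 0.014843 + 0.048062 + 0.165715 + 0.049320 = 0.277940
Configurations with dam release contribute 0.097382, so
  P(dam release | flood warning) = 0.097382 / 0.277940 ≈ 0.3504

Pr[dam release | flood warning] ≈ 0.3504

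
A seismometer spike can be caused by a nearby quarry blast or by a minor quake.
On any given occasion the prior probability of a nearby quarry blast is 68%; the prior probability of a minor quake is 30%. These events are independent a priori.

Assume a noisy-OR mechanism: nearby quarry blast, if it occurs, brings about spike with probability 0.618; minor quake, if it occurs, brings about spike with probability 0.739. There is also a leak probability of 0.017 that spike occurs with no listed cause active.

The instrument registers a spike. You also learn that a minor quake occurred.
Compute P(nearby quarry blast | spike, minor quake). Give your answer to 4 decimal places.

P(nearby quarry blast | spike, minor quake) ≈ 0.7205

Under noisy-OR, P(spike | causes) = 1 − (1−0.017)·∏(1−qᵢ) over the active causes.
Numerator (weight on configurations with nearby quarry blast): 0.901993×0.68 = 0.613355
The normalizing constant is 0.743437×0.32 + 0.901993×0.68 = 0.851255
P(nearby quarry blast | spike, minor quake) = 0.613355/0.851255 ≈ 0.7205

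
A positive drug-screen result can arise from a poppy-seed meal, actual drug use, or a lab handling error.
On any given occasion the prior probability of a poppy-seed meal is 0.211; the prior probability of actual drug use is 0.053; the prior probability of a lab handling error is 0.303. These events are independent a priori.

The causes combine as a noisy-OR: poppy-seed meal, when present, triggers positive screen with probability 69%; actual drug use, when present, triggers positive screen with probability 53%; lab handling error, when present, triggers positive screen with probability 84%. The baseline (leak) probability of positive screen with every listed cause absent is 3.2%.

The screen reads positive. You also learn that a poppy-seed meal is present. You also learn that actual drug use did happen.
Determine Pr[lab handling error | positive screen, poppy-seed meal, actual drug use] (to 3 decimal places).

Pr[lab handling error | positive screen, poppy-seed meal, actual drug use] ≈ 0.331

Under noisy-OR, P(positive screen | causes) = 1 − (1−0.032)·∏(1−qᵢ) over the active causes.
P(positive screen | poppy-seed meal, actual drug use) = 0.858962*0.697 + 0.977434*0.303 = 0.598697 + 0.296163 = 0.894860
Of this, 0.296163 comes from 0.977434*0.303 (the lab handling error=true cases).
P(lab handling error | positive screen, poppy-seed meal, actual drug use) = 0.296163 / 0.894860 ≈ 0.331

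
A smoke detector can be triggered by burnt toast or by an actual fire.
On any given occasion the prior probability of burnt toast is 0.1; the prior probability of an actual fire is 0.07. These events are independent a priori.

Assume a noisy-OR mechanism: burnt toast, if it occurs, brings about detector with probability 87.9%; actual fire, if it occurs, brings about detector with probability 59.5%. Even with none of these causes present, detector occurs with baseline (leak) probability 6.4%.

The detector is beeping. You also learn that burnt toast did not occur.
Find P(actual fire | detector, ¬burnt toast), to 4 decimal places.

P(actual fire | detector, ¬burnt toast) ≈ 0.4220

Under noisy-OR, P(detector | causes) = 1 − (1−0.064)·∏(1−qᵢ) over the active causes.
Weight on actual fire=true, given the evidence: 0.62092×0.07 = 0.043464
Normalizer over all consistent configurations: 0.064×0.93 + 0.62092×0.07 = 0.102984
Posterior = 0.043464 / 0.102984 ≈ 0.4220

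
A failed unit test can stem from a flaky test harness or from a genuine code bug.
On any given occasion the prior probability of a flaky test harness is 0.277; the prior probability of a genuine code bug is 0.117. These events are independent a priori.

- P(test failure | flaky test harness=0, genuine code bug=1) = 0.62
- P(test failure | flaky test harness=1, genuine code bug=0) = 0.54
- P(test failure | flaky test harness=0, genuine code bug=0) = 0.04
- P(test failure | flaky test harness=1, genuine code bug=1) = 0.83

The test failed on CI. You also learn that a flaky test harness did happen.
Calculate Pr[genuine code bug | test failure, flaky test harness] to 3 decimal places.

Pr[genuine code bug | test failure, flaky test harness] ≈ 0.169

Sum P(test failure|·) weighted by the priors over both values of genuine code bug:
  P(test failure | flaky test harness) = 0.54·0.883 + 0.83·0.117
        = 0.476820 + 0.097110 = 0.573930
The terms with genuine code bug present sum to 0.097110, so
  P(genuine code bug | test failure, flaky test harness) = 0.097110 / 0.573930 ≈ 0.169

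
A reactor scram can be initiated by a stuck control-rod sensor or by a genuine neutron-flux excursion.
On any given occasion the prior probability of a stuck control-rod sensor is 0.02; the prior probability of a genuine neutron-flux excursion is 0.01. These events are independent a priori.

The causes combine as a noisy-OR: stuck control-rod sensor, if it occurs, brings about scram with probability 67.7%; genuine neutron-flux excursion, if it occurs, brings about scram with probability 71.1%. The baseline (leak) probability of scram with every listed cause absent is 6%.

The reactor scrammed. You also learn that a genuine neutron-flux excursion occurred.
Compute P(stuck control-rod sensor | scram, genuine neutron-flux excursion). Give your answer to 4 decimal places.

Under noisy-OR, P(scram | causes) = 1 − (1−0.06)·∏(1−qᵢ) over the active causes.
Enumerate both values of stuck control-rod sensor and weight by the priors:
  P(scram | genuine neutron-flux excursion) = 0.72834×0.98 + 0.912254×0.02
        = 0.713773 + 0.018245 = 0.732018
Keeping only the stuck control-rod sensor-present terms gives 0.018245, so
  P(stuck control-rod sensor | scram, genuine neutron-flux excursion) = 0.018245 / 0.732018 ≈ 0.0249

P(stuck control-rod sensor | scram, genuine neutron-flux excursion) ≈ 0.0249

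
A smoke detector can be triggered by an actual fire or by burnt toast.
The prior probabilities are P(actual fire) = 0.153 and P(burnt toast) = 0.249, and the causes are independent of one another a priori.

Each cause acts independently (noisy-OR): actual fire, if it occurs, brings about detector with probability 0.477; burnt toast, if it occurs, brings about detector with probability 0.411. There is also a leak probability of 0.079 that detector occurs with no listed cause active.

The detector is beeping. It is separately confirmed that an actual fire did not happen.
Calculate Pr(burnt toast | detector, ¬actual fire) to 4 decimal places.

Pr(burnt toast | detector, ¬actual fire) ≈ 0.6576

Under noisy-OR, P(detector | causes) = 1 − (1−0.079)·∏(1−qᵢ) over the active causes.
By total probability over both values of burnt toast:
  P(detector | ¬actual fire) = 0.079*0.751 + 0.457531*0.249
        = 0.059329 + 0.113925 = 0.173254
Configurations with burnt toast contribute 0.113925, so
  P(burnt toast | detector, ¬actual fire) = 0.113925 / 0.173254 ≈ 0.6576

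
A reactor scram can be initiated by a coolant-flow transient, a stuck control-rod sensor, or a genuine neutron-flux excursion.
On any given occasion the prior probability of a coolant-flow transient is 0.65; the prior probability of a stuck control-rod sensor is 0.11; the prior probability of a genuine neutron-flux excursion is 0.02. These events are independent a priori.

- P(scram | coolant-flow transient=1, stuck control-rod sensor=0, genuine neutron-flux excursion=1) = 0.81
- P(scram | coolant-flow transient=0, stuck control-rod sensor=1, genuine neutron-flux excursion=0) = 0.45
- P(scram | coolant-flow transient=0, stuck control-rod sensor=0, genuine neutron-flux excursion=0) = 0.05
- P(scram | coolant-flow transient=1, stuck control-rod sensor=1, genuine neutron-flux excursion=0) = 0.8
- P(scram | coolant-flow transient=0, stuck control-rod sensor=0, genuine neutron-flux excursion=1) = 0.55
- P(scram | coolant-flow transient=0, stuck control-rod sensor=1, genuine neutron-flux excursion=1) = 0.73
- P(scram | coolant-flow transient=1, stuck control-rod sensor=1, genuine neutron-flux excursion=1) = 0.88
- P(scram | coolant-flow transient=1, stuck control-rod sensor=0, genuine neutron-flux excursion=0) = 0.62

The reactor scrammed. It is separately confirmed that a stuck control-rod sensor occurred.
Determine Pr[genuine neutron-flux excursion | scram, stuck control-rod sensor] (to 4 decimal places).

Pr[genuine neutron-flux excursion | scram, stuck control-rod sensor] ≈ 0.0243

By total probability over the 4 (coolant-flow transient, genuine neutron-flux excursion) configurations:
  P(scram | stuck control-rod sensor) = 0.45×0.35×0.98 + 0.73×0.35×0.02 + 0.8×0.65×0.98 + 0.88×0.65×0.02
        = 0.154350 + 0.005110 + 0.509600 + 0.011440 = 0.680500
The terms with genuine neutron-flux excursion present sum to 0.016550, so
  P(genuine neutron-flux excursion | scram, stuck control-rod sensor) = 0.016550 / 0.680500 ≈ 0.0243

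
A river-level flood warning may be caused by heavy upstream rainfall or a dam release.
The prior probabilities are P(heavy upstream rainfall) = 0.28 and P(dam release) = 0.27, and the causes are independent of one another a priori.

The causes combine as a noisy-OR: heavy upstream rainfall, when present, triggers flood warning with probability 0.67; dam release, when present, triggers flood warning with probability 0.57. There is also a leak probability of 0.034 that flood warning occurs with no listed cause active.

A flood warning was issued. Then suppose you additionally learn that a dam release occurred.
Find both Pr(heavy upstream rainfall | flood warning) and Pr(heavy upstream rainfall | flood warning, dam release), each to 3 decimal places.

Under noisy-OR, P(flood warning | causes) = 1 − (1−0.034)·∏(1−qᵢ) over the active causes.
P(flood warning) = 0.034*0.72*0.73 + 0.58462*0.72*0.27 + 0.68122*0.28*0.73 + 0.862925*0.28*0.27 = 0.017870 + 0.113650 + 0.139241 + 0.065237 = 0.335998
The heavy upstream rainfall-present share is 0.139241 + 0.065237 = 0.204478.
Hence the posterior is 0.204478/0.335998 ≈ 0.609.

Now condition on the additional information:
Weight on heavy upstream rainfall=true, given the evidence: 0.862925*0.28 = 0.241619
Normalizer over all consistent configurations: 0.58462*0.72 + 0.862925*0.28 = 0.662545
Posterior = 0.241619 / 0.662545 ≈ 0.365

Pr(heavy upstream rainfall | flood warning) ≈ 0.609; Pr(heavy upstream rainfall | flood warning, dam release) ≈ 0.365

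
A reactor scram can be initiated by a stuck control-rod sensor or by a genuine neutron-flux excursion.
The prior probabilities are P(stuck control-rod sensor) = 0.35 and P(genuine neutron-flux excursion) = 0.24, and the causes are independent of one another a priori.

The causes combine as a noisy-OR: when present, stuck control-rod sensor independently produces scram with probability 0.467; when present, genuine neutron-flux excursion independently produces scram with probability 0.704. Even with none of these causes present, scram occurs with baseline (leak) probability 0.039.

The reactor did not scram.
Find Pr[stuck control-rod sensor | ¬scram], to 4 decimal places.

Under noisy-OR, P(scram | causes) = 1 − (1−0.039)·∏(1−qᵢ) over the active causes.
By total probability over the 4 (stuck control-rod sensor, genuine neutron-flux excursion) configurations:
  P(¬scram) = 0.961*0.65*0.76 + 0.284456*0.65*0.24 + 0.512213*0.35*0.76 + 0.151615*0.35*0.24
        = 0.474734 + 0.044375 + 0.136249 + 0.012736 = 0.668094
The terms with stuck control-rod sensor present sum to 0.148985, so
  P(stuck control-rod sensor | ¬scram) = 0.148985 / 0.668094 ≈ 0.2230

Pr[stuck control-rod sensor | ¬scram] ≈ 0.2230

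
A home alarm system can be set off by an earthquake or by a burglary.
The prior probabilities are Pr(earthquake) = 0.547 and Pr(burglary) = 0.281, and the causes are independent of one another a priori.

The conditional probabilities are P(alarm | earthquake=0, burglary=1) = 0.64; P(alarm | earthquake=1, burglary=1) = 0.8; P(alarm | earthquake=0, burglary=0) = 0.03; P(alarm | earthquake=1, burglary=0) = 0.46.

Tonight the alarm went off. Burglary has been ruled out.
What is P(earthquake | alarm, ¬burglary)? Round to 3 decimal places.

P(earthquake | alarm, ¬burglary) ≈ 0.949

By total probability over both values of earthquake:
  P(alarm | ¬burglary) = 0.03*0.453 + 0.46*0.547
        = 0.013590 + 0.251620 = 0.265210
The terms with earthquake present sum to 0.251620, so
  P(earthquake | alarm, ¬burglary) = 0.251620 / 0.265210 ≈ 0.949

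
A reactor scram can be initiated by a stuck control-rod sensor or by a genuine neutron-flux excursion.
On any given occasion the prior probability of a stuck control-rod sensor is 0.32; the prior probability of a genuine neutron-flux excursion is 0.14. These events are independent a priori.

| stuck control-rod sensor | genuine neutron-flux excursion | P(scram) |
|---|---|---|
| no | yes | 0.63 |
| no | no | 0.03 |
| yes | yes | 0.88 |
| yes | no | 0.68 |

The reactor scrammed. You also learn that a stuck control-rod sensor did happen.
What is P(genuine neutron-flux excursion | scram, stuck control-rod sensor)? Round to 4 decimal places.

P(genuine neutron-flux excursion | scram, stuck control-rod sensor) ≈ 0.1740

P(scram | stuck control-rod sensor) = 0.68*0.86 + 0.88*0.14 = 0.584800 + 0.123200 = 0.708000
Of this, 0.123200 comes from 0.88*0.14 (the genuine neutron-flux excursion=true cases).
P(genuine neutron-flux excursion | scram, stuck control-rod sensor) = 0.123200 / 0.708000 ≈ 0.1740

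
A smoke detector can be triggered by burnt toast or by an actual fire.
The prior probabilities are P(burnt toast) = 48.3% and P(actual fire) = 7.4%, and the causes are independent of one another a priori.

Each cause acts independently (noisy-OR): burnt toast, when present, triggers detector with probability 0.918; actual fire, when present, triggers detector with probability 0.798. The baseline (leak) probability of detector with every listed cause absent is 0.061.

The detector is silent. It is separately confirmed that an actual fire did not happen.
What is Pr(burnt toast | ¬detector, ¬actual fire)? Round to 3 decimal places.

Under noisy-OR, P(detector | causes) = 1 − (1−0.061)·∏(1−qᵢ) over the active causes.
Numerator (weight on configurations with burnt toast): 0.076998×0.483 = 0.037190
Denominator P(¬detector | ¬actual fire): 0.939×0.517 + 0.076998×0.483 = 0.522653
P(burnt toast | ¬detector, ¬actual fire) = 0.037190/0.522653 ≈ 0.071

Pr(burnt toast | ¬detector, ¬actual fire) ≈ 0.071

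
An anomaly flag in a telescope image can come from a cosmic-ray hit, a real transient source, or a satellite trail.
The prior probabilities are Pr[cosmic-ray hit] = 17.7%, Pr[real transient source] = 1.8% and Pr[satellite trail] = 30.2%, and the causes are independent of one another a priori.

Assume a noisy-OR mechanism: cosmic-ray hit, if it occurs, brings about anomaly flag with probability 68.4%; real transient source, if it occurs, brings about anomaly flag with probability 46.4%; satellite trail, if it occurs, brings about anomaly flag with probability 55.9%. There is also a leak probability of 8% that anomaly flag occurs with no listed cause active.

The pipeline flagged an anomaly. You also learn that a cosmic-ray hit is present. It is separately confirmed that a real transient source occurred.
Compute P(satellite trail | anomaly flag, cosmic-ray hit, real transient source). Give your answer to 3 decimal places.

P(satellite trail | anomaly flag, cosmic-ray hit, real transient source) ≈ 0.323

Under noisy-OR, P(anomaly flag | causes) = 1 − (1−0.08)·∏(1−qᵢ) over the active causes.
P(anomaly flag | cosmic-ray hit, real transient source) = 0.844174*0.698 + 0.931281*0.302 = 0.589233 + 0.281247 = 0.870480
The satellite trail-present share is 0.931281*0.302 = 0.281247.
So P(satellite trail | anomaly flag, cosmic-ray hit, real transient source) = 0.281247/0.870480 ≈ 0.323.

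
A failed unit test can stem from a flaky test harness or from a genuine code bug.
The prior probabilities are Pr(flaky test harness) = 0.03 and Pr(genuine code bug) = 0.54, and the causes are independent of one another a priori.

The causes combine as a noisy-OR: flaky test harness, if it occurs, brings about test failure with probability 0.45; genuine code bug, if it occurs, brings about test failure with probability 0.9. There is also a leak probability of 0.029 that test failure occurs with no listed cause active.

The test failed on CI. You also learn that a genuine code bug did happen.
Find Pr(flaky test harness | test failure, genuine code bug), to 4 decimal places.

Pr(flaky test harness | test failure, genuine code bug) ≈ 0.0314

Under noisy-OR, P(test failure | causes) = 1 − (1−0.029)·∏(1−qᵢ) over the active causes.
Enumerate both values of flaky test harness and weight by the priors:
  P(test failure | genuine code bug) = 0.9029·0.97 + 0.946595·0.03
        = 0.875813 + 0.028398 = 0.904211
Configurations with flaky test harness contribute 0.028398, so
  P(flaky test harness | test failure, genuine code bug) = 0.028398 / 0.904211 ≈ 0.0314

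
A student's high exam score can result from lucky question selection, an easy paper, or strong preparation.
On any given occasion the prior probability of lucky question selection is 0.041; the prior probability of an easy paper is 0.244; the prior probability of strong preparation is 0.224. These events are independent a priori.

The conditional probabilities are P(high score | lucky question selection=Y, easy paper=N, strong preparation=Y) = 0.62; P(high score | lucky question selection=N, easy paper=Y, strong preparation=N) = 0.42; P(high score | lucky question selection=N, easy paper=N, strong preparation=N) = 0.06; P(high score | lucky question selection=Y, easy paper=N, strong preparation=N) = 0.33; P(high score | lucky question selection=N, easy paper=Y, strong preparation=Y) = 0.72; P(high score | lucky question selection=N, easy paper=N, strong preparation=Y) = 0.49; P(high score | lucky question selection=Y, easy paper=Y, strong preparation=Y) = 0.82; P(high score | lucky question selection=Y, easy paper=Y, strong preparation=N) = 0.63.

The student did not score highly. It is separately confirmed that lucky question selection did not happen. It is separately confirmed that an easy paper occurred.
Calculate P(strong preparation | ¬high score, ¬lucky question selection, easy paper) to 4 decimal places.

P(strong preparation | ¬high score, ¬lucky question selection, easy paper) ≈ 0.1223

Numerator (weight on configurations with strong preparation): 0.28*0.224 = 0.062720
Normalizer over all consistent configurations: 0.58*0.776 + 0.28*0.224 = 0.512800
P(strong preparation | ¬high score, ¬lucky question selection, easy paper) = 0.062720/0.512800 ≈ 0.1223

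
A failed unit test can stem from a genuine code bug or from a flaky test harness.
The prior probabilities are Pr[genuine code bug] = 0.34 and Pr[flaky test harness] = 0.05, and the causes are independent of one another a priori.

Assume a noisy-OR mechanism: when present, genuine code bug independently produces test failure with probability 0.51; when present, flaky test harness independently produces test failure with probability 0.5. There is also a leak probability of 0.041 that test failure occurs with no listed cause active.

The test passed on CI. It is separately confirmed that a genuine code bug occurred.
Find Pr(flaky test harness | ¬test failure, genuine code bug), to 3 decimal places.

Under noisy-OR, P(test failure | causes) = 1 − (1−0.041)·∏(1−qᵢ) over the active causes.
P(¬test failure | genuine code bug) = 0.46991·0.95 + 0.234955·0.05 = 0.446414 + 0.011748 = 0.458162
Restricting to configurations with flaky test harness present: 0.234955·0.05 = 0.011748.
Hence the posterior is 0.011748/0.458162 ≈ 0.026.

Pr(flaky test harness | ¬test failure, genuine code bug) ≈ 0.026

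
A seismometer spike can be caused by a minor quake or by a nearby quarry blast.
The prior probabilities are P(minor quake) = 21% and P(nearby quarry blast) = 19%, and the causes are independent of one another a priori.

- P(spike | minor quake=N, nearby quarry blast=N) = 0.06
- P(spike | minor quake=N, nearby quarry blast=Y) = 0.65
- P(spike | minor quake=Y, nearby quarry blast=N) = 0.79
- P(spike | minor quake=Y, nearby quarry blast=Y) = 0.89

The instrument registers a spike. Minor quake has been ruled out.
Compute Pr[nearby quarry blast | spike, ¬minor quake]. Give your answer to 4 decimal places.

Pr[nearby quarry blast | spike, ¬minor quake] ≈ 0.7176

Numerator (weight on configurations with nearby quarry blast): 0.65*0.19 = 0.123500
Normalizer over all consistent configurations: 0.06*0.81 + 0.65*0.19 = 0.172100
Posterior = 0.123500 / 0.172100 ≈ 0.7176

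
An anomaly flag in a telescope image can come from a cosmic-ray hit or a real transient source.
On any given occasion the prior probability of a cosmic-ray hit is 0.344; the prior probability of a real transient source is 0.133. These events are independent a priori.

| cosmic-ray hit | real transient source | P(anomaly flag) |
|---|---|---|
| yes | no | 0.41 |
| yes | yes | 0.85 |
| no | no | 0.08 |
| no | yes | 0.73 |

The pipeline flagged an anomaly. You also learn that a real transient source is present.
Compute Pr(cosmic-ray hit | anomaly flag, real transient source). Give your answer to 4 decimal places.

P(anomaly flag | real transient source) = 0.73×0.656 + 0.85×0.344 = 0.478880 + 0.292400 = 0.771280
Of this, 0.292400 comes from 0.85×0.344 (the cosmic-ray hit=true cases).
P(cosmic-ray hit | anomaly flag, real transient source) = 0.292400 / 0.771280 ≈ 0.3791

Pr(cosmic-ray hit | anomaly flag, real transient source) ≈ 0.3791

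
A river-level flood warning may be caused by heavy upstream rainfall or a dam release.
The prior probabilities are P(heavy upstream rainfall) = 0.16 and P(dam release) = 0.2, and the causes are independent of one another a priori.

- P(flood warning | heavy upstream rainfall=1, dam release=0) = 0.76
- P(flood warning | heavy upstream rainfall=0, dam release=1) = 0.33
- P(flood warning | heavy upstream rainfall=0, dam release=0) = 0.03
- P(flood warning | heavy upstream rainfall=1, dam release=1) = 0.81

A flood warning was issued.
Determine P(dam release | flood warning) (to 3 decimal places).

P(dam release | flood warning) ≈ 0.409

P(flood warning) = 0.03×0.84×0.8 + 0.33×0.84×0.2 + 0.76×0.16×0.8 + 0.81×0.16×0.2 = 0.020160 + 0.055440 + 0.097280 + 0.025920 = 0.198800
Of this, 0.081360 comes from 0.055440 + 0.025920 (the dam release=true cases).
So P(dam release | flood warning) = 0.081360/0.198800 ≈ 0.409.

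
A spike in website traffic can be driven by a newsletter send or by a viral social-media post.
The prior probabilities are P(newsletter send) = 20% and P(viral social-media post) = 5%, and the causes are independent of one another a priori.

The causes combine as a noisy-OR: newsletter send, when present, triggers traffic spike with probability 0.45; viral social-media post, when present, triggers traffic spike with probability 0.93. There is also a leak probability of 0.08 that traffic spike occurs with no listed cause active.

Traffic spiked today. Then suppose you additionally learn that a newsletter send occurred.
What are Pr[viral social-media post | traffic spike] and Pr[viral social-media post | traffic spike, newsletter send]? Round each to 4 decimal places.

Pr[viral social-media post | traffic spike] ≈ 0.2333; Pr[viral social-media post | traffic spike, newsletter send] ≈ 0.0932

Under noisy-OR, P(traffic spike | causes) = 1 − (1−0.08)·∏(1−qᵢ) over the active causes.
Sum P(traffic spike|·) weighted by the priors over the 4 (newsletter send, viral social-media post) configurations:
  P(traffic spike) = 0.08·0.8·0.95 + 0.9356·0.8·0.05 + 0.494·0.2·0.95 + 0.96458·0.2·0.05
        = 0.060800 + 0.037424 + 0.093860 + 0.009646 = 0.201730
Keeping only the viral social-media post-present terms gives 0.047070, so
  P(viral social-media post | traffic spike) = 0.047070 / 0.201730 ≈ 0.2333

Now also conditioning on newsletter send=true:
P(traffic spike | newsletter send) = 0.494*0.95 + 0.96458*0.05 = 0.469300 + 0.048229 = 0.517529
Restricting to configurations with viral social-media post present: 0.96458*0.05 = 0.048229.
P(viral social-media post | traffic spike, newsletter send) = 0.048229 / 0.517529 ≈ 0.0932
The drop from 0.2333 to 0.0932 is the explaining-away (discounting) effect.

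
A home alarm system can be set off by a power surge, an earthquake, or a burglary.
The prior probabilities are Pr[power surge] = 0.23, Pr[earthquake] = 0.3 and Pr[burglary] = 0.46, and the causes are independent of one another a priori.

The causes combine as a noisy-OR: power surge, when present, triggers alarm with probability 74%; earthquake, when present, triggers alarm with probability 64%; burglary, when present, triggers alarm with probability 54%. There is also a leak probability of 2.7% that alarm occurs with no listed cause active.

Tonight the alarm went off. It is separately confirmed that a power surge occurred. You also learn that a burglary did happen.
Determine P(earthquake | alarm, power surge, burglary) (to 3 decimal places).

P(earthquake | alarm, power surge, burglary) ≈ 0.317

Under noisy-OR, P(alarm | causes) = 1 − (1−0.027)·∏(1−qᵢ) over the active causes.
By total probability over both values of earthquake:
  P(alarm | power surge, burglary) = 0.883629*0.7 + 0.958107*0.3
        = 0.618540 + 0.287432 = 0.905972
Keeping only the earthquake-present terms gives 0.287432, so
  P(earthquake | alarm, power surge, burglary) = 0.287432 / 0.905972 ≈ 0.317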